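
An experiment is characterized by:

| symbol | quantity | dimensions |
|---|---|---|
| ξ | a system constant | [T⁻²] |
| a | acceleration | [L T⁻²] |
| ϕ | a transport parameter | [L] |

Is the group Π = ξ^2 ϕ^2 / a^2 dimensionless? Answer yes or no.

Sum the exponent of each base dimension across the product:
  L: 2·[ξ]_L − 2·[a]_L + 2·[ϕ]_L = 2·(0) − 2·(1) + 2·(1) = 0
  T: 2·[ξ]_T − 2·[a]_T + 2·[ϕ]_T = 2·(-2) − 2·(-2) + 2·(0) = 0
All base exponents vanish — dimensionless.

yes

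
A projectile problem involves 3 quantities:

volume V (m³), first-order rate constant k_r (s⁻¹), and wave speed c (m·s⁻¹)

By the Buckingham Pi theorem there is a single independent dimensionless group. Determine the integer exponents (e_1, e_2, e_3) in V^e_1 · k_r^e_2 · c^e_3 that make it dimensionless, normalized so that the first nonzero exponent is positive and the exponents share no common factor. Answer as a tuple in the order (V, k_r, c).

(1, 3, -3)

L: e_1·(3) + e_2·(0) + e_3·(1) = 0
T: e_1·(0) + e_2·(-1) + e_3·(-1) = 0
Solving this homogeneous linear system for the smallest-integer solution (first nonzero entry positive) gives (1, 3, -3).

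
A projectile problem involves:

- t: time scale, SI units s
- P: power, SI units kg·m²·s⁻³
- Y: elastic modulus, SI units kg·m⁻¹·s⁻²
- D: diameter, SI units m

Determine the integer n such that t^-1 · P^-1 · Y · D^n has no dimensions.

Balance the L exponent: (1)·n from D, plus −(0) − (2) + (-1) = -3 from the rest, must sum to zero.
n − 3 = 0, so n = 3.

3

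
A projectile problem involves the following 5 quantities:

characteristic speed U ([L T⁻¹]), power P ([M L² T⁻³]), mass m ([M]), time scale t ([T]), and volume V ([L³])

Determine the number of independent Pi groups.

2

There are 5 variables and 3 base dimensions (M, L, T).
The dimension matrix has rank 3.
Independent dimensionless groups: 5 − 3 = 2.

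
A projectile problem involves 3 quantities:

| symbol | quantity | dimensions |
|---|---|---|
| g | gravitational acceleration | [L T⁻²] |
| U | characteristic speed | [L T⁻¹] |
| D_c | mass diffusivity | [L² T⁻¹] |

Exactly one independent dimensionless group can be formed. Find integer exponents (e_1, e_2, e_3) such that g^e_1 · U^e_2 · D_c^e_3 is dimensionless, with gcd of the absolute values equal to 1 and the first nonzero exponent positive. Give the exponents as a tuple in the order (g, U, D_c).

L: e_1·(1) + e_2·(1) + e_3·(2) = 0
T: e_1·(-2) + e_2·(-1) + e_3·(-1) = 0
Solving this homogeneous linear system for the smallest-integer solution (first nonzero entry positive) gives (1, -3, 1).

(1, -3, 1)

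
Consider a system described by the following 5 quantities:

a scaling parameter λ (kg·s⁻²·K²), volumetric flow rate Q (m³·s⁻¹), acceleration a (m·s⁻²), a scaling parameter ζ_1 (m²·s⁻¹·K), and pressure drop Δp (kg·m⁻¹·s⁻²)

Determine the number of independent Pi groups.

There are 5 variables and 4 base dimensions (M, L, T, Θ).
The dimension matrix has rank 4.
Independent dimensionless groups: 5 − 4 = 1.

1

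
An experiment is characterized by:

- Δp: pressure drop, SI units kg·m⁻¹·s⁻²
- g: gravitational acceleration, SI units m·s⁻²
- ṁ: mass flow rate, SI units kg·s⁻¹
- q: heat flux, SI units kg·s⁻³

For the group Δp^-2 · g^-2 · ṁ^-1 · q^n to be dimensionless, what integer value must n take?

3

Balance the M exponent: (1)·n from q, plus −2·(1) − 2·(0) − (1) = -3 from the rest, must sum to zero.
n − 3 = 0, so n = 3.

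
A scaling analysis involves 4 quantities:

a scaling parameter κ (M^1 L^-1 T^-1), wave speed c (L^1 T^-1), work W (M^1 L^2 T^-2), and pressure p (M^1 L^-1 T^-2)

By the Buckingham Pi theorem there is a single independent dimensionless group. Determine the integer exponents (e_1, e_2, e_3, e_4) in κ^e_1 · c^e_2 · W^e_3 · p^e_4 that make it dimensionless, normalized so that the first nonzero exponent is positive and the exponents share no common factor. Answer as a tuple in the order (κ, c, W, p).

(3, 3, -1, -2)

M: e_1·(1) + e_2·(0) + e_3·(1) + e_4·(1) = 0
L: e_1·(-1) + e_2·(1) + e_3·(2) + e_4·(-1) = 0
T: e_1·(-1) + e_2·(-1) + e_3·(-2) + e_4·(-2) = 0
Solving this homogeneous linear system for the smallest-integer solution (first nonzero entry positive) gives (3, 3, -1, -2).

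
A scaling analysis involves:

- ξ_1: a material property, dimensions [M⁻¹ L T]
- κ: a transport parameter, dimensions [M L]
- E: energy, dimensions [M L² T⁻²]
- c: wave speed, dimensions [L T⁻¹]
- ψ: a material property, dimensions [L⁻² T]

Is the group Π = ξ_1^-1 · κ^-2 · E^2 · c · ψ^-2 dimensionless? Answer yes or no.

no

Sum the exponent of each base dimension across the product:
  M: −[ξ_1]_M − 2·[κ]_M + 2·[E]_M + [c]_M − 2·[ψ]_M = −(-1) − 2·(1) + 2·(1) + (0) − 2·(0) = 1
  L: −[ξ_1]_L − 2·[κ]_L + 2·[E]_L + [c]_L − 2·[ψ]_L = −(1) − 2·(1) + 2·(2) + (1) − 2·(-2) = 6
  T: −[ξ_1]_T − 2·[κ]_T + 2·[E]_T + [c]_T − 2·[ψ]_T = −(1) − 2·(0) + 2·(-2) + (-1) − 2·(1) = -8
Net dimensions [M L⁶ T⁻⁸] ≠ [1] — not dimensionless.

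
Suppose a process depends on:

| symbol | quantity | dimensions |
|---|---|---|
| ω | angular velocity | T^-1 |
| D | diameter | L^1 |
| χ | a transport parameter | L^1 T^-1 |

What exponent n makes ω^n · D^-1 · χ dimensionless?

-1

Balance the T exponent: (-1)·n from ω, plus −(0) + (-1) = -1 from the rest, must sum to zero.
−n − 1 = 0, so n = -1.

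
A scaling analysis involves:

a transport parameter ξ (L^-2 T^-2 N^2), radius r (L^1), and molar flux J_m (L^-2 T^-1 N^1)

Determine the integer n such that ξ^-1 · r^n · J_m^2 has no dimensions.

Balance the L exponent: (1)·n from r, plus −(-2) + 2·(-2) = -2 from the rest, must sum to zero.
n − 2 = 0, so n = 2.

2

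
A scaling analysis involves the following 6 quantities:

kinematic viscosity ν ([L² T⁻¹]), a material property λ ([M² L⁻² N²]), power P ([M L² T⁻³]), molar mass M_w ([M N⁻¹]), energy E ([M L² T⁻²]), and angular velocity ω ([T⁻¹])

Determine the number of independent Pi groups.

2

There are 6 variables and 4 base dimensions (M, L, T, N).
The dimension matrix has rank 4.
Independent dimensionless groups: 6 − 4 = 2.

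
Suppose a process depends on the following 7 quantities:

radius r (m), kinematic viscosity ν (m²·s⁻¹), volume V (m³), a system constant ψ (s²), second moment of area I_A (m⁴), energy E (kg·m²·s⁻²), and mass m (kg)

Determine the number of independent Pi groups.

4

There are 7 variables and 3 base dimensions (M, L, T).
The dimension matrix has rank 3.
Independent dimensionless groups: 7 − 3 = 4.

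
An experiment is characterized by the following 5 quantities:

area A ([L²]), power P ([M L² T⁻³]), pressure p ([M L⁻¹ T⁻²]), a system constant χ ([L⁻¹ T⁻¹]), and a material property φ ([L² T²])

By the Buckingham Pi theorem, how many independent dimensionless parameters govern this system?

There are 5 variables and 3 base dimensions (M, L, T).
The dimension matrix has rank 3.
Independent dimensionless groups: 5 − 3 = 2.

2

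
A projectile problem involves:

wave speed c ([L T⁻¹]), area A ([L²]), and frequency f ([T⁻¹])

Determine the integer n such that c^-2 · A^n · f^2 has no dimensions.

Balance the L exponent: (2)·n from A, plus −2·(1) + 2·(0) = -2 from the rest, must sum to zero.
2n − 2 = 0, so n = 1.

1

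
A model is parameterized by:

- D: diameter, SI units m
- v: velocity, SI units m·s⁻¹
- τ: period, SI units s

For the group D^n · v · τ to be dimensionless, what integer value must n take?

-1

Balance the L exponent: (1)·n from D, plus (1) + (0) = 1 from the rest, must sum to zero.
n + 1 = 0, so n = -1.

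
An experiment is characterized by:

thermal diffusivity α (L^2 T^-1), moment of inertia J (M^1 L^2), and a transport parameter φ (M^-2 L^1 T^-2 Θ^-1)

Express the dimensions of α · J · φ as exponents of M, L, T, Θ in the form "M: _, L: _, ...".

M: -1, L: 5, T: -3, Θ: -1

Collect each base-dimension exponent across the product:
  M: (0) + (1) + (-2) = -1
  L: (2) + (2) + (1) = 5
  T: (-1) + (0) + (-2) = -3
  Θ: (0) + (0) + (-1) = -1
So the dimensions are [M⁻¹ L⁵ T⁻³ Θ⁻¹].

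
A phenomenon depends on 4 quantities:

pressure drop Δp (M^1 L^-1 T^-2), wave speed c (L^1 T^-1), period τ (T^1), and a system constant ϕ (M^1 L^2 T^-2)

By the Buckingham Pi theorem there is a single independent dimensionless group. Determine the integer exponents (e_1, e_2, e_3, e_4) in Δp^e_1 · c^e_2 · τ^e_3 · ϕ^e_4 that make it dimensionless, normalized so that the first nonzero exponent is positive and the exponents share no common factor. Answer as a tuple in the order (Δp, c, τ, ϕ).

M: e_1·(1) + e_2·(0) + e_3·(0) + e_4·(1) = 0
L: e_1·(-1) + e_2·(1) + e_3·(0) + e_4·(2) = 0
T: e_1·(-2) + e_2·(-1) + e_3·(1) + e_4·(-2) = 0
Solving this homogeneous linear system for the smallest-integer solution (first nonzero entry positive) gives (1, 3, 3, -1).

(1, 3, 3, -1)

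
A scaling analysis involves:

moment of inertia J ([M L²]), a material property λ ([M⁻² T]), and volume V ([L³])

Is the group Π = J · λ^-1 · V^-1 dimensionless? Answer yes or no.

no

Sum the exponent of each base dimension across the product:
  M: [J]_M − [λ]_M − [V]_M = (1) − (-2) − (0) = 3
  L: [J]_L − [λ]_L − [V]_L = (2) − (0) − (3) = -1
  T: [J]_T − [λ]_T − [V]_T = (0) − (1) − (0) = -1
Net dimensions [M³ L⁻¹ T⁻¹] ≠ [1] — not dimensionless.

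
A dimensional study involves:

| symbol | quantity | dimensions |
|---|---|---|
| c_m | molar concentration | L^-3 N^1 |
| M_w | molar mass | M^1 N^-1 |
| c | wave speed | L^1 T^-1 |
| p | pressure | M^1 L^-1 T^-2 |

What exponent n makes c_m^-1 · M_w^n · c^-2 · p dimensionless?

-1

Balance the M exponent: (1)·n from M_w, plus −(0) − 2·(0) + (1) = 1 from the rest, must sum to zero.
n + 1 = 0, so n = -1.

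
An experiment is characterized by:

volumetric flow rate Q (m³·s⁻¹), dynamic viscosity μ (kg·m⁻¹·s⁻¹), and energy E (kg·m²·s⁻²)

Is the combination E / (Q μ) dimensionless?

yes

Sum the exponent of each base dimension across the product:
  M: −[Q]_M − [μ]_M + [E]_M = −(0) − (1) + (1) = 0
  L: −[Q]_L − [μ]_L + [E]_L = −(3) − (-1) + (2) = 0
  T: −[Q]_T − [μ]_T + [E]_T = −(-1) − (-1) + (-2) = 0
All base exponents vanish — dimensionless.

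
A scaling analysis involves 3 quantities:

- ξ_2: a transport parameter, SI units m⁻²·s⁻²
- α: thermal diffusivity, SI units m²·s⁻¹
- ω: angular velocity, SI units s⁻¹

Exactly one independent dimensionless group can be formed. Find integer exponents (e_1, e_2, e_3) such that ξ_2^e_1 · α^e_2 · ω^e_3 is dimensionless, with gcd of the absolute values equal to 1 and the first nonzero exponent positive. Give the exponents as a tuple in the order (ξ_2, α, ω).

L: e_1·(-2) + e_2·(2) + e_3·(0) = 0
T: e_1·(-2) + e_2·(-1) + e_3·(-1) = 0
Solving this homogeneous linear system for the smallest-integer solution (first nonzero entry positive) gives (1, 1, -3).

(1, 1, -3)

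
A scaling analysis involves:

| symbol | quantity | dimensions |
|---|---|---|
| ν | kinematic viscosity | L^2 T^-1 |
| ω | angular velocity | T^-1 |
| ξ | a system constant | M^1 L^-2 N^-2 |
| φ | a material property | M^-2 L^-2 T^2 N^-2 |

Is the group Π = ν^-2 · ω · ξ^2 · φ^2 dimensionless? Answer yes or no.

Sum the exponent of each base dimension across the product:
  M: −2·[ν]_M + [ω]_M + 2·[ξ]_M + 2·[φ]_M = −2·(0) + (0) + 2·(1) + 2·(-2) = -2
  L: −2·[ν]_L + [ω]_L + 2·[ξ]_L + 2·[φ]_L = −2·(2) + (0) + 2·(-2) + 2·(-2) = -12
  T: −2·[ν]_T + [ω]_T + 2·[ξ]_T + 2·[φ]_T = −2·(-1) + (-1) + 2·(0) + 2·(2) = 5
  N: −2·[ν]_N + [ω]_N + 2·[ξ]_N + 2·[φ]_N = −2·(0) + (0) + 2·(-2) + 2·(-2) = -8
Net dimensions [M⁻² L⁻¹² T⁵ N⁻⁸] ≠ [1] — not dimensionless.

no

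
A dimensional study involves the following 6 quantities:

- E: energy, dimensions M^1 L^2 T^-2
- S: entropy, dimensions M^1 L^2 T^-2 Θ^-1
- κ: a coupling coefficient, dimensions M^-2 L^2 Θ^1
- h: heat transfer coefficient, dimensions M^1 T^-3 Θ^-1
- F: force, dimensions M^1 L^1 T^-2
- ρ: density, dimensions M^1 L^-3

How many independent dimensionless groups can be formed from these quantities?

There are 6 variables and 4 base dimensions (M, L, T, Θ).
The dimension matrix has rank 4.
Independent dimensionless groups: 6 − 4 = 2.

2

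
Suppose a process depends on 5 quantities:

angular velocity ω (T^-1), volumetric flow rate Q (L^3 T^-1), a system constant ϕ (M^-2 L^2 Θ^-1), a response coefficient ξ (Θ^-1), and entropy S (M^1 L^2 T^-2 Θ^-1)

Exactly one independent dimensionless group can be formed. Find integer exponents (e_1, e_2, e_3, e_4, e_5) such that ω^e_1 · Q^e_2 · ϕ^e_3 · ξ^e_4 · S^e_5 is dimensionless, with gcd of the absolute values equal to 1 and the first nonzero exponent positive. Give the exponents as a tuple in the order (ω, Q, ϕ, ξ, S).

(2, 2, -1, 3, -2)

M: e_1·(0) + e_2·(0) + e_3·(-2) + e_4·(0) + e_5·(1) = 0
L: e_1·(0) + e_2·(3) + e_3·(2) + e_4·(0) + e_5·(2) = 0
T: e_1·(-1) + e_2·(-1) + e_3·(0) + e_4·(0) + e_5·(-2) = 0
Θ: e_1·(0) + e_2·(0) + e_3·(-1) + e_4·(-1) + e_5·(-1) = 0
Solving this homogeneous linear system for the smallest-integer solution (first nonzero entry positive) gives (2, 2, -1, 3, -2).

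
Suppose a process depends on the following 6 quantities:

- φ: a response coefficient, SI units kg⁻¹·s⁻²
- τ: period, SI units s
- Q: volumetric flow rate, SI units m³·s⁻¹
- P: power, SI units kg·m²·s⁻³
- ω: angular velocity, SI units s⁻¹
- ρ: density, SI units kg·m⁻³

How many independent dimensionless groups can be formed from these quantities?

3

There are 6 variables and 3 base dimensions (M, L, T).
The dimension matrix has rank 3.
Independent dimensionless groups: 6 − 3 = 3.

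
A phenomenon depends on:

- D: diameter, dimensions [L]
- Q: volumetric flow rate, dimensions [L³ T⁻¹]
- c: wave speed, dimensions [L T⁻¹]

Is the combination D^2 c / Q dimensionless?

yes

Sum the exponent of each base dimension across the product:
  M: 2·[D]_M − [Q]_M + [c]_M = 2·(0) − (0) + (0) = 0
  L: 2·[D]_L − [Q]_L + [c]_L = 2·(1) − (3) + (1) = 0
  T: 2·[D]_T − [Q]_T + [c]_T = 2·(0) − (-1) + (-1) = 0
All base exponents vanish — dimensionless.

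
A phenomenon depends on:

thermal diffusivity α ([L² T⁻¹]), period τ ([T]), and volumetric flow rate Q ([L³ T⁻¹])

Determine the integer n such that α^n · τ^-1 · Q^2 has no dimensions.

Balance the L exponent: (2)·n from α, plus −(0) + 2·(3) = 6 from the rest, must sum to zero.
2n + 6 = 0, so n = -3.

-3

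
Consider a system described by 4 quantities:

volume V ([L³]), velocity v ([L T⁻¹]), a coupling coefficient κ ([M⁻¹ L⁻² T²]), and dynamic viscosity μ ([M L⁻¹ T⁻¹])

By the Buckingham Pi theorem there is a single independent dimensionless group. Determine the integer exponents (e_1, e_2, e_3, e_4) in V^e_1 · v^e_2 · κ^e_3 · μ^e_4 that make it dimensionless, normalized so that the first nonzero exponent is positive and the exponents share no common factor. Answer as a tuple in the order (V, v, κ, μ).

M: e_1·(0) + e_2·(0) + e_3·(-1) + e_4·(1) = 0
L: e_1·(3) + e_2·(1) + e_3·(-2) + e_4·(-1) = 0
T: e_1·(0) + e_2·(-1) + e_3·(2) + e_4·(-1) = 0
Solving this homogeneous linear system for the smallest-integer solution (first nonzero entry positive) gives (2, 3, 3, 3).

(2, 3, 3, 3)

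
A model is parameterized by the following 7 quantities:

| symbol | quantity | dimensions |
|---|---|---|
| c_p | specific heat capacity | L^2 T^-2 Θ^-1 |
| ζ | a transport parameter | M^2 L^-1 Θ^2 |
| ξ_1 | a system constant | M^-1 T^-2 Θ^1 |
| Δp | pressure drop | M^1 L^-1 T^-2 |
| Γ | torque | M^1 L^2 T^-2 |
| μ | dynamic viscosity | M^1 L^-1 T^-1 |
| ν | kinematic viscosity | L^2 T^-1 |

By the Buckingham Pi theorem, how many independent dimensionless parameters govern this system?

There are 7 variables and 4 base dimensions (M, L, T, Θ).
The dimension matrix has rank 4.
Independent dimensionless groups: 7 − 4 = 3.

3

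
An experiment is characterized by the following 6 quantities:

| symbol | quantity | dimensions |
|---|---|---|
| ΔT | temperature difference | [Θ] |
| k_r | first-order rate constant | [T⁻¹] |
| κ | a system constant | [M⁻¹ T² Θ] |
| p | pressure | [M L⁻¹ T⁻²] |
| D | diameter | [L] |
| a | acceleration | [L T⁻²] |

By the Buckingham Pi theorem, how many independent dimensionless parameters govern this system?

There are 6 variables and 4 base dimensions (M, L, T, Θ).
The dimension matrix has rank 4.
Independent dimensionless groups: 6 − 4 = 2.

2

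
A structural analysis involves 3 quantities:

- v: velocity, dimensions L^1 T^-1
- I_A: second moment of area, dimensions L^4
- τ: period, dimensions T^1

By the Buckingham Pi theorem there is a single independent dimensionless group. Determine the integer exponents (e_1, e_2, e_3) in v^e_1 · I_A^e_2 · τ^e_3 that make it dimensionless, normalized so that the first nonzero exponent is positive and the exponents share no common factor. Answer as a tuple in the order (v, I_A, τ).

(4, -1, 4)

L: e_1·(1) + e_2·(4) + e_3·(0) = 0
T: e_1·(-1) + e_2·(0) + e_3·(1) = 0
Solving this homogeneous linear system for the smallest-integer solution (first nonzero entry positive) gives (4, -1, 4).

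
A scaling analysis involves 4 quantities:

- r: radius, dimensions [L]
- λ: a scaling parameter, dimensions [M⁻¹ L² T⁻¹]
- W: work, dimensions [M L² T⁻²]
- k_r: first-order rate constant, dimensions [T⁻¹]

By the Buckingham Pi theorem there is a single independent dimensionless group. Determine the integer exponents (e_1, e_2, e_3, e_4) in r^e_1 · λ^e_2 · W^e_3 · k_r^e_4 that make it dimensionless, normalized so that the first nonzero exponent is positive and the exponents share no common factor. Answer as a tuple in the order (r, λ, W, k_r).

(4, -1, -1, 3)

M: e_1·(0) + e_2·(-1) + e_3·(1) + e_4·(0) = 0
L: e_1·(1) + e_2·(2) + e_3·(2) + e_4·(0) = 0
T: e_1·(0) + e_2·(-1) + e_3·(-2) + e_4·(-1) = 0
Solving this homogeneous linear system for the smallest-integer solution (first nonzero entry positive) gives (4, -1, -1, 3).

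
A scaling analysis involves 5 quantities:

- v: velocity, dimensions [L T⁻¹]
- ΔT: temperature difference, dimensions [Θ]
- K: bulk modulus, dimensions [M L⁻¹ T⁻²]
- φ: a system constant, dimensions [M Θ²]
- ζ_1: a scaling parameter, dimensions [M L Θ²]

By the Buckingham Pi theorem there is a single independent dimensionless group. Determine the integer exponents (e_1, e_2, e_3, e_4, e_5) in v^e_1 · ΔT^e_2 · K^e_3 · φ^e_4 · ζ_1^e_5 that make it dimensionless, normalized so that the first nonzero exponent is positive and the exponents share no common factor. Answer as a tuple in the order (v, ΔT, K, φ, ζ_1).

M: e_1·(0) + e_2·(0) + e_3·(1) + e_4·(1) + e_5·(1) = 0
L: e_1·(1) + e_2·(0) + e_3·(-1) + e_4·(0) + e_5·(1) = 0
T: e_1·(-1) + e_2·(0) + e_3·(-2) + e_4·(0) + e_5·(0) = 0
Θ: e_1·(0) + e_2·(1) + e_3·(0) + e_4·(2) + e_5·(2) = 0
Solving this homogeneous linear system for the smallest-integer solution (first nonzero entry positive) gives (2, -2, -1, 4, -3).

(2, -2, -1, 4, -3)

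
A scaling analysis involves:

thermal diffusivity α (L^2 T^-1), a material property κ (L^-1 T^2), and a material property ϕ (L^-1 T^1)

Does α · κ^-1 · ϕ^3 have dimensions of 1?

yes

Sum the exponent of each base dimension across the product:
  L: [α]_L − [κ]_L + 3·[ϕ]_L = (2) − (-1) + 3·(-1) = 0
  T: [α]_T − [κ]_T + 3·[ϕ]_T = (-1) − (2) + 3·(1) = 0
All base exponents vanish — dimensionless.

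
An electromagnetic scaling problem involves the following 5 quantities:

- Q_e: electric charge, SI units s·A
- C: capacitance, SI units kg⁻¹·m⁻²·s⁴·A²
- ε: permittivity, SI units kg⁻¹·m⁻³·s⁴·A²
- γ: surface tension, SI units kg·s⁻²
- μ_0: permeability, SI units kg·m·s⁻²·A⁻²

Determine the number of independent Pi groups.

1

There are 5 variables and 4 base dimensions (M, L, T, I).
The dimension matrix has rank 4.
Independent dimensionless groups: 5 − 4 = 1.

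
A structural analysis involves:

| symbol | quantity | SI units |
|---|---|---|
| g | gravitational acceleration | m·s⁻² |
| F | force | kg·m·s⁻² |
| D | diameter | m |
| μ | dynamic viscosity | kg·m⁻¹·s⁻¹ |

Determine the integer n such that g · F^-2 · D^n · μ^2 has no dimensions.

Balance the L exponent: (1)·n from D, plus (1) − 2·(1) + 2·(-1) = -3 from the rest, must sum to zero.
n − 3 = 0, so n = 3.

3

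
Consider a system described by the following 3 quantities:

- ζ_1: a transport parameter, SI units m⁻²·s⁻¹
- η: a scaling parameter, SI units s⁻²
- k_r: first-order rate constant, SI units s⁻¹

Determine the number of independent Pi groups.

There are 3 variables and 2 base dimensions (L, T).
The dimension matrix has rank 2.
Independent dimensionless groups: 3 − 2 = 1.

1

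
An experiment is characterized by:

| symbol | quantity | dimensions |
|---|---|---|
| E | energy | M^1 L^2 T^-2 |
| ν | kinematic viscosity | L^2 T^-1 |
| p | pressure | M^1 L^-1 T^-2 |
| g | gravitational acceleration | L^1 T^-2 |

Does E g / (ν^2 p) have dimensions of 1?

yes

Sum the exponent of each base dimension across the product:
  M: [E]_M − 2·[ν]_M − [p]_M + [g]_M = (1) − 2·(0) − (1) + (0) = 0
  L: [E]_L − 2·[ν]_L − [p]_L + [g]_L = (2) − 2·(2) − (-1) + (1) = 0
  T: [E]_T − 2·[ν]_T − [p]_T + [g]_T = (-2) − 2·(-1) − (-2) + (-2) = 0
  Θ: [E]_Θ − 2·[ν]_Θ − [p]_Θ + [g]_Θ = (0) − 2·(0) − (0) + (0) = 0
All base exponents vanish — dimensionless.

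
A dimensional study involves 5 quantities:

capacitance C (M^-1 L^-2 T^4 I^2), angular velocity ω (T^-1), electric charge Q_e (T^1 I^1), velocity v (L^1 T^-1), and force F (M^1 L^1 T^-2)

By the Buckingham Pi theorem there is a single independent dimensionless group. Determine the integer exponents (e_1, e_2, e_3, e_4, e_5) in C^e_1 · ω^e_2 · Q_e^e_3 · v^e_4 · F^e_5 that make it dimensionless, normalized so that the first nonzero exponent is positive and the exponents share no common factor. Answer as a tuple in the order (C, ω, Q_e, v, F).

(1, -1, -2, 1, 1)

M: e_1·(-1) + e_2·(0) + e_3·(0) + e_4·(0) + e_5·(1) = 0
L: e_1·(-2) + e_2·(0) + e_3·(0) + e_4·(1) + e_5·(1) = 0
T: e_1·(4) + e_2·(-1) + e_3·(1) + e_4·(-1) + e_5·(-2) = 0
I: e_1·(2) + e_2·(0) + e_3·(1) + e_4·(0) + e_5·(0) = 0
Solving this homogeneous linear system for the smallest-integer solution (first nonzero entry positive) gives (1, -1, -2, 1, 1).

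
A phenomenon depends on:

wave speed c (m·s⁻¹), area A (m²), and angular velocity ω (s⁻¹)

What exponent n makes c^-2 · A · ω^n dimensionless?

Balance the T exponent: (-1)·n from ω, plus −2·(-1) + (0) = 2 from the rest, must sum to zero.
−n + 2 = 0, so n = 2.

2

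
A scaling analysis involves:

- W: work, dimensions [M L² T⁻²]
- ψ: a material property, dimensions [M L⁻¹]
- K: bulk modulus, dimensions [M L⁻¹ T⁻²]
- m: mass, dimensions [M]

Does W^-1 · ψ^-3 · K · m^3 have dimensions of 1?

Sum the exponent of each base dimension across the product:
  M: −[W]_M − 3·[ψ]_M + [K]_M + 3·[m]_M = −(1) − 3·(1) + (1) + 3·(1) = 0
  L: −[W]_L − 3·[ψ]_L + [K]_L + 3·[m]_L = −(2) − 3·(-1) + (-1) + 3·(0) = 0
  T: −[W]_T − 3·[ψ]_T + [K]_T + 3·[m]_T = −(-2) − 3·(0) + (-2) + 3·(0) = 0
All base exponents vanish — dimensionless.

yes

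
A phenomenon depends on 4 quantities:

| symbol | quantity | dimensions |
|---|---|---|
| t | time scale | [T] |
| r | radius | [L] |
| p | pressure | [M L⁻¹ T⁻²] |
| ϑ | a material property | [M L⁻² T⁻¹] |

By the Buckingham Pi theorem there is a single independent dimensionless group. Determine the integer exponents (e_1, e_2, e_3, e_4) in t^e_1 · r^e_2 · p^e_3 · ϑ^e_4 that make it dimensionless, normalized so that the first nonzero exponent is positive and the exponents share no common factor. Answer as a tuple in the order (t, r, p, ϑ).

M: e_1·(0) + e_2·(0) + e_3·(1) + e_4·(1) = 0
L: e_1·(0) + e_2·(1) + e_3·(-1) + e_4·(-2) = 0
T: e_1·(1) + e_2·(0) + e_3·(-2) + e_4·(-1) = 0
Solving this homogeneous linear system for the smallest-integer solution (first nonzero entry positive) gives (1, -1, 1, -1).

(1, -1, 1, -1)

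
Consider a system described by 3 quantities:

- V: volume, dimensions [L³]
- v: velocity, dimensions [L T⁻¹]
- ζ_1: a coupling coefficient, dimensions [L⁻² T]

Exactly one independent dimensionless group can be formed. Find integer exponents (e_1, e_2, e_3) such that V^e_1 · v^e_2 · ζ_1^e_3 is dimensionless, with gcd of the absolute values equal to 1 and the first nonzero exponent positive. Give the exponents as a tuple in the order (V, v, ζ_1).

L: e_1·(3) + e_2·(1) + e_3·(-2) = 0
T: e_1·(0) + e_2·(-1) + e_3·(1) = 0
Solving this homogeneous linear system for the smallest-integer solution (first nonzero entry positive) gives (1, 3, 3).

(1, 3, 3)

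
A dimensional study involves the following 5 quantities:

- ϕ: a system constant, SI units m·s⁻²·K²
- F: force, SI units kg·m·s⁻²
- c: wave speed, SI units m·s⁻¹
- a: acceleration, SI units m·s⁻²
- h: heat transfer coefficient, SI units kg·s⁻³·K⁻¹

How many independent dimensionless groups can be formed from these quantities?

There are 5 variables and 4 base dimensions (M, L, T, Θ).
The dimension matrix has rank 4.
Independent dimensionless groups: 5 − 4 = 1.

1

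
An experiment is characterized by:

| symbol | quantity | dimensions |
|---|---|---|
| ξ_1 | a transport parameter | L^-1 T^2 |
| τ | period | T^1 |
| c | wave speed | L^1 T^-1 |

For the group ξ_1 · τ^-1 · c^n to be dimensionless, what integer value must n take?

Balance the L exponent: (1)·n from c, plus (-1) − (0) = -1 from the rest, must sum to zero.
n − 1 = 0, so n = 1.

1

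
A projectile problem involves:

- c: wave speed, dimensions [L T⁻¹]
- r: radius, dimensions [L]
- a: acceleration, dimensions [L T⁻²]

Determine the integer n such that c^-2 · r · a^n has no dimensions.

Balance the L exponent: (1)·n from a, plus −2·(1) + (1) = -1 from the rest, must sum to zero.
n − 1 = 0, so n = 1.

1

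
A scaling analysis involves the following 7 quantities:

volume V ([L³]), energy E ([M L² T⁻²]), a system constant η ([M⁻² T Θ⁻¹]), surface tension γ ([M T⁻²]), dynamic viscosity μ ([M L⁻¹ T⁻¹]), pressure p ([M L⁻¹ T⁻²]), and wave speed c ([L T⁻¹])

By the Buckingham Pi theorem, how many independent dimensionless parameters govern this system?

3

There are 7 variables and 4 base dimensions (M, L, T, Θ).
The dimension matrix has rank 4.
Independent dimensionless groups: 7 − 4 = 3.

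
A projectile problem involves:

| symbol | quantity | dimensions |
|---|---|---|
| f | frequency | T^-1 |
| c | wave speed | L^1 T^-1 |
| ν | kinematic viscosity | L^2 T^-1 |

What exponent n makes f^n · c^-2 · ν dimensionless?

1

Balance the T exponent: (-1)·n from f, plus −2·(-1) + (-1) = 1 from the rest, must sum to zero.
−n + 1 = 0, so n = 1.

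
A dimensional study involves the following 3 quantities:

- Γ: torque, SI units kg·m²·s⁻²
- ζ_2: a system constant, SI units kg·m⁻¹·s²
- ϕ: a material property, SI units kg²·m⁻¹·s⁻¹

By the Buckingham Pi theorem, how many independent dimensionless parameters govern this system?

0

There are 3 variables and 3 base dimensions (M, L, T).
The dimension matrix has rank 3.
Independent dimensionless groups: 3 − 3 = 0.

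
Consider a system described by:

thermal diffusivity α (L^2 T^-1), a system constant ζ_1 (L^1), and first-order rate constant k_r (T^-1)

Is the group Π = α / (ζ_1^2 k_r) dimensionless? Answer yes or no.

Sum the exponent of each base dimension across the product:
  L: [α]_L − 2·[ζ_1]_L − [k_r]_L = (2) − 2·(1) − (0) = 0
  T: [α]_T − 2·[ζ_1]_T − [k_r]_T = (-1) − 2·(0) − (-1) = 0
All base exponents vanish — dimensionless.

yes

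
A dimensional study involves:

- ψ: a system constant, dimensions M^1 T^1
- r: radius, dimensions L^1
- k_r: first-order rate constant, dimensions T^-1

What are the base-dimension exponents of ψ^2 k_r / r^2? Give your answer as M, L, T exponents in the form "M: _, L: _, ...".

Collect each base-dimension exponent across the product:
  M: 2·(1) − 2·(0) + (0) = 2
  L: 2·(0) − 2·(1) + (0) = -2
  T: 2·(1) − 2·(0) + (-1) = 1
So the dimensions are [M² L⁻² T].

M: 2, L: -2, T: 1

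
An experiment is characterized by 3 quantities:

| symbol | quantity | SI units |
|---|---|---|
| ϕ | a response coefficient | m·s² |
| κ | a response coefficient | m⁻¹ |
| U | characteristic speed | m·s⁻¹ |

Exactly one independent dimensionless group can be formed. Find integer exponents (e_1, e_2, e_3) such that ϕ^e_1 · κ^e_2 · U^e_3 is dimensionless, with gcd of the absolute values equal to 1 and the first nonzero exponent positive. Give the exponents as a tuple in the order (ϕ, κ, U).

L: e_1·(1) + e_2·(-1) + e_3·(1) = 0
T: e_1·(2) + e_2·(0) + e_3·(-1) = 0
Solving this homogeneous linear system for the smallest-integer solution (first nonzero entry positive) gives (1, 3, 2).

(1, 3, 2)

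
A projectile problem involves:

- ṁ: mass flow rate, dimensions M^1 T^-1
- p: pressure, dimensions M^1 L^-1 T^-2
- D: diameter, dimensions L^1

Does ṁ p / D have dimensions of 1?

no

Sum the exponent of each base dimension across the product:
  M: [ṁ]_M + [p]_M − [D]_M = (1) + (1) − (0) = 2
  L: [ṁ]_L + [p]_L − [D]_L = (0) + (-1) − (1) = -2
  T: [ṁ]_T + [p]_T − [D]_T = (-1) + (-2) − (0) = -3
Net dimensions [M² L⁻² T⁻³] ≠ [1] — not dimensionless.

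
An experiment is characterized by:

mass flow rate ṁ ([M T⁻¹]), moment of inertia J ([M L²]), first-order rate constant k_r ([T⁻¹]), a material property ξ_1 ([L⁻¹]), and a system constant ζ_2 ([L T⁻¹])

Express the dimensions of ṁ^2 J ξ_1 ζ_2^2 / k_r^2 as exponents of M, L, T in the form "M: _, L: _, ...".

Collect each base-dimension exponent across the product:
  M: 2·(1) + (1) − 2·(0) + (0) + 2·(0) = 3
  L: 2·(0) + (2) − 2·(0) + (-1) + 2·(1) = 3
  T: 2·(-1) + (0) − 2·(-1) + (0) + 2·(-1) = -2
So the dimensions are [M³ L³ T⁻²].

M: 3, L: 3, T: -2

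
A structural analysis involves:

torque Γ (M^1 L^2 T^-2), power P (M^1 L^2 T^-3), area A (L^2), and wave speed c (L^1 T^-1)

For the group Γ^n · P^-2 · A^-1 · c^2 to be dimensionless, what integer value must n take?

2

Balance the M exponent: (1)·n from Γ, plus −2·(1) − (0) + 2·(0) = -2 from the rest, must sum to zero.
n − 2 = 0, so n = 2.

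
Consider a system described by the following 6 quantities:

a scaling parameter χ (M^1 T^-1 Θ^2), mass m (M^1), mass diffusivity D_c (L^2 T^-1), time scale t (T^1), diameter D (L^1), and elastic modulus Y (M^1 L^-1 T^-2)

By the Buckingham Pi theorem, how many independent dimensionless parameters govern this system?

There are 6 variables and 4 base dimensions (M, L, T, Θ).
The dimension matrix has rank 4.
Independent dimensionless groups: 6 − 4 = 2.

2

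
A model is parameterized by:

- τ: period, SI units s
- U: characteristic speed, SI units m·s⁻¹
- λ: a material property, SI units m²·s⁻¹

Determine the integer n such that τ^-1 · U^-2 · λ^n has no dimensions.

Balance the L exponent: (2)·n from λ, plus −(0) − 2·(1) = -2 from the rest, must sum to zero.
2n − 2 = 0, so n = 1.

1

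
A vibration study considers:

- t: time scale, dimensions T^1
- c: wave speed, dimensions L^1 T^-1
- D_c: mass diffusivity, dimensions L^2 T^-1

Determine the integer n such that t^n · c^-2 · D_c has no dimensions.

-1

Balance the T exponent: (1)·n from t, plus −2·(-1) + (-1) = 1 from the rest, must sum to zero.
n + 1 = 0, so n = -1.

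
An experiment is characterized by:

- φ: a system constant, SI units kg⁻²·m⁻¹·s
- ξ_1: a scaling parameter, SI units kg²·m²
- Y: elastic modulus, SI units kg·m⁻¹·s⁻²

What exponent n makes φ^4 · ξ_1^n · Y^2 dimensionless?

3

Balance the M exponent: (2)·n from ξ_1, plus 4·(-2) + 2·(1) = -6 from the rest, must sum to zero.
2n − 6 = 0, so n = 3.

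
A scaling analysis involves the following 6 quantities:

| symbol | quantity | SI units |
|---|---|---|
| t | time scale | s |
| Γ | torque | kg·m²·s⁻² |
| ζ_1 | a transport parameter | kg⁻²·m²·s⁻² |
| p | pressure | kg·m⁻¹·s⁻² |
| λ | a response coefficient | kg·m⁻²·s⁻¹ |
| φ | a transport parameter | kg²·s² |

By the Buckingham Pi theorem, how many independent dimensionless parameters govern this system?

3

There are 6 variables and 3 base dimensions (M, L, T).
The dimension matrix has rank 3.
Independent dimensionless groups: 6 − 3 = 3.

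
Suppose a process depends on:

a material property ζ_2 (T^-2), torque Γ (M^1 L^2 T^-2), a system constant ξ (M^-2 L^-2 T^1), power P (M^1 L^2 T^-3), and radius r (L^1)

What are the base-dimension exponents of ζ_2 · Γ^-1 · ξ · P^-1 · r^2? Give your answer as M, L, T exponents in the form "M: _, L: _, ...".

M: -4, L: -4, T: 4

Collect each base-dimension exponent across the product:
  M: (0) − (1) + (-2) − (1) + 2·(0) = -4
  L: (0) − (2) + (-2) − (2) + 2·(1) = -4
  T: (-2) − (-2) + (1) − (-3) + 2·(0) = 4
So the dimensions are [M⁻⁴ L⁻⁴ T⁴].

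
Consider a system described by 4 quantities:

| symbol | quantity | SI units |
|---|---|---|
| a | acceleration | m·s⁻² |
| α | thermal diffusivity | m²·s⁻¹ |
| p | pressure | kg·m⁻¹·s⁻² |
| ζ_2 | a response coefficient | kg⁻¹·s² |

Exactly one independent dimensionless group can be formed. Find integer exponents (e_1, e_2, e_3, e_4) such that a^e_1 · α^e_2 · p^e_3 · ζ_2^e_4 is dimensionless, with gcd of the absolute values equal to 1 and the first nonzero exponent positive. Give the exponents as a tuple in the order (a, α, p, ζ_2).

M: e_1·(0) + e_2·(0) + e_3·(1) + e_4·(-1) = 0
L: e_1·(1) + e_2·(2) + e_3·(-1) + e_4·(0) = 0
T: e_1·(-2) + e_2·(-1) + e_3·(-2) + e_4·(2) = 0
Solving this homogeneous linear system for the smallest-integer solution (first nonzero entry positive) gives (1, -2, -3, -3).

(1, -2, -3, -3)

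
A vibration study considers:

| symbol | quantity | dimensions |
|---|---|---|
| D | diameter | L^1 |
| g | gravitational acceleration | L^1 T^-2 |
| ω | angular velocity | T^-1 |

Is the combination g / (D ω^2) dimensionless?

Sum the exponent of each base dimension across the product:
  L: −[D]_L + [g]_L − 2·[ω]_L = −(1) + (1) − 2·(0) = 0
  T: −[D]_T + [g]_T − 2·[ω]_T = −(0) + (-2) − 2·(-1) = 0
All base exponents vanish — dimensionless.

yes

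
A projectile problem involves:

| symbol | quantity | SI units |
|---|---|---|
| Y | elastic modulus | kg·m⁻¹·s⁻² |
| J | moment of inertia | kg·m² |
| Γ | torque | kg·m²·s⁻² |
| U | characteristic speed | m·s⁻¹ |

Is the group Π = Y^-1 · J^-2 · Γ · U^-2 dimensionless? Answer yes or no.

no

Sum the exponent of each base dimension across the product:
  M: −[Y]_M − 2·[J]_M + [Γ]_M − 2·[U]_M = −(1) − 2·(1) + (1) − 2·(0) = -2
  L: −[Y]_L − 2·[J]_L + [Γ]_L − 2·[U]_L = −(-1) − 2·(2) + (2) − 2·(1) = -3
  T: −[Y]_T − 2·[J]_T + [Γ]_T − 2·[U]_T = −(-2) − 2·(0) + (-2) − 2·(-1) = 2
Net dimensions [M⁻² L⁻³ T²] ≠ [1] — not dimensionless.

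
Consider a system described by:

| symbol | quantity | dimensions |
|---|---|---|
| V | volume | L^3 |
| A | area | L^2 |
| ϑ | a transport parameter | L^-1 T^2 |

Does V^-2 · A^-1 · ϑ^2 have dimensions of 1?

no

Sum the exponent of each base dimension across the product:
  L: −2·[V]_L − [A]_L + 2·[ϑ]_L = −2·(3) − (2) + 2·(-1) = -10
  T: −2·[V]_T − [A]_T + 2·[ϑ]_T = −2·(0) − (0) + 2·(2) = 4
Net dimensions [L⁻¹⁰ T⁴] ≠ [1] — not dimensionless.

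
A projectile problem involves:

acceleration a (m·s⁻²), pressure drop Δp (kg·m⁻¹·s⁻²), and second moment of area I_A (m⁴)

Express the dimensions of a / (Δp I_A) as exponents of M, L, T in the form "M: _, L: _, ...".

Collect each base-dimension exponent across the product:
  M: (0) − (1) − (0) = -1
  L: (1) − (-1) − (4) = -2
  T: (-2) − (-2) − (0) = 0
So the dimensions are [M⁻¹ L⁻²].

M: -1, L: -2, T: 0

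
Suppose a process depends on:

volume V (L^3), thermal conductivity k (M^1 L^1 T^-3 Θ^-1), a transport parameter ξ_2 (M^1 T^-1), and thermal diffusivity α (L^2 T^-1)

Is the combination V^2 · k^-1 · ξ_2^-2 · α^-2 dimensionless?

no

Sum the exponent of each base dimension across the product:
  M: 2·[V]_M − [k]_M − 2·[ξ_2]_M − 2·[α]_M = 2·(0) − (1) − 2·(1) − 2·(0) = -3
  L: 2·[V]_L − [k]_L − 2·[ξ_2]_L − 2·[α]_L = 2·(3) − (1) − 2·(0) − 2·(2) = 1
  T: 2·[V]_T − [k]_T − 2·[ξ_2]_T − 2·[α]_T = 2·(0) − (-3) − 2·(-1) − 2·(-1) = 7
  Θ: 2·[V]_Θ − [k]_Θ − 2·[ξ_2]_Θ − 2·[α]_Θ = 2·(0) − (-1) − 2·(0) − 2·(0) = 1
Net dimensions [M⁻³ L T⁷ Θ] ≠ [1] — not dimensionless.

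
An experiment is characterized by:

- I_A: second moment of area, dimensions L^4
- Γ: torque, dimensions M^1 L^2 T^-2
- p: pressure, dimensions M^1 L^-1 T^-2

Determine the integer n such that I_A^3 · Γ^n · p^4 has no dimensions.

Balance the M exponent: (1)·n from Γ, plus 3·(0) + 4·(1) = 4 from the rest, must sum to zero.
n + 4 = 0, so n = -4.

-4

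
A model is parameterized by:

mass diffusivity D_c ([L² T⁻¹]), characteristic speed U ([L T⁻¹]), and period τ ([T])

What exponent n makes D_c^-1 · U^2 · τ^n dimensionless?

1

Balance the T exponent: (1)·n from τ, plus −(-1) + 2·(-1) = -1 from the rest, must sum to zero.
n − 1 = 0, so n = 1.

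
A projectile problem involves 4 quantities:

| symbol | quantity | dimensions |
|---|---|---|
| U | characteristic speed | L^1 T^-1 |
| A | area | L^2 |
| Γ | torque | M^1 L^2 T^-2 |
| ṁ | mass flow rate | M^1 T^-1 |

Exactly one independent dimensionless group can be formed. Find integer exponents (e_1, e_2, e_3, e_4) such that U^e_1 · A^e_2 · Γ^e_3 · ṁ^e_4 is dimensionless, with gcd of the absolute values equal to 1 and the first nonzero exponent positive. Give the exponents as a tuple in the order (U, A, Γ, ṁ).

M: e_1·(0) + e_2·(0) + e_3·(1) + e_4·(1) = 0
L: e_1·(1) + e_2·(2) + e_3·(2) + e_4·(0) = 0
T: e_1·(-1) + e_2·(0) + e_3·(-2) + e_4·(-1) = 0
Solving this homogeneous linear system for the smallest-integer solution (first nonzero entry positive) gives (2, 1, -2, 2).

(2, 1, -2, 2)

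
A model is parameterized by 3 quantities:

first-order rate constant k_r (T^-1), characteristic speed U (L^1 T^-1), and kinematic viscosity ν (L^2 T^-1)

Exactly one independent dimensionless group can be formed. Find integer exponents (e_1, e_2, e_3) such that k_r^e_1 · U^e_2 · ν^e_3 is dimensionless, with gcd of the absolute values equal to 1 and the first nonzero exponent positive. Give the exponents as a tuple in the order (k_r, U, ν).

L: e_1·(0) + e_2·(1) + e_3·(2) = 0
T: e_1·(-1) + e_2·(-1) + e_3·(-1) = 0
Solving this homogeneous linear system for the smallest-integer solution (first nonzero entry positive) gives (1, -2, 1).

(1, -2, 1)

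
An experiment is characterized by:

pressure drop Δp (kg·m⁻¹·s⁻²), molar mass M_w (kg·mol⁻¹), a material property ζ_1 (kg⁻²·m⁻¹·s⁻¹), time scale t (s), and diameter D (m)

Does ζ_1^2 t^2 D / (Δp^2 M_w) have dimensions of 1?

no

Sum the exponent of each base dimension across the product:
  M: −2·[Δp]_M − [M_w]_M + 2·[ζ_1]_M + 2·[t]_M + [D]_M = −2·(1) − (1) + 2·(-2) + 2·(0) + (0) = -7
  L: −2·[Δp]_L − [M_w]_L + 2·[ζ_1]_L + 2·[t]_L + [D]_L = −2·(-1) − (0) + 2·(-1) + 2·(0) + (1) = 1
  T: −2·[Δp]_T − [M_w]_T + 2·[ζ_1]_T + 2·[t]_T + [D]_T = −2·(-2) − (0) + 2·(-1) + 2·(1) + (0) = 4
  N: −2·[Δp]_N − [M_w]_N + 2·[ζ_1]_N + 2·[t]_N + [D]_N = −2·(0) − (-1) + 2·(0) + 2·(0) + (0) = 1
Net dimensions [M⁻⁷ L T⁴ N] ≠ [1] — not dimensionless.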